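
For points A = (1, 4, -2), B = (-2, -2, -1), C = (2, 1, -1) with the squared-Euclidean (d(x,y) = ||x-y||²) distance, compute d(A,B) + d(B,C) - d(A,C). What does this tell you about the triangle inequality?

d(A,B) = 3² + 6² + 1² = 46, d(B,C) = 4² + 3² + 0² = 25, d(A,C) = 1² + 3² + 1² = 11.
d(A,B) + d(B,C) - d(A,C) = 46 + 25 - 11 = 71 - 11 = 60. This is ≥ 0, so the triangle inequality holds for these points.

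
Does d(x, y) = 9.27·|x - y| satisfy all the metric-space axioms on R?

Yes. Since |x - y| is a metric on R and 9.27 > 0, the positive scalar multiple 9.27·|x - y| is also a metric: scaling by a positive constant preserves non-negativity, identity (d=0 ⟺ |x-y|=0 ⟺ x=y), symmetry, and the triangle inequality.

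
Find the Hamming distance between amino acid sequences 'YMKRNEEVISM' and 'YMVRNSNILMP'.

Differing positions: 3, 6, 7, 8, 9, 10, 11. Hamming distance = 7.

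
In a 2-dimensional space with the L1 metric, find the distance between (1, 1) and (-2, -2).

Σ|x_i - y_i| = |1 - (-2)| + |1 - (-2)| = 3 + 3 = 6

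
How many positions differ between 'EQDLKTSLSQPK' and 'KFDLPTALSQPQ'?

Differing positions: 1, 2, 5, 7, 12. Hamming distance = 5.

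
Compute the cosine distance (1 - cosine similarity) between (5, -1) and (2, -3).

With u = (5, -1), v = (2, -3):
u·v = 5·2 + (-1)·(-3) = 10 + 3 = 13.
|u| = √(5² + (-1)²) = √26, |v| = √(2² + (-3)²) = √13, so |u||v| = √(26·13) = √338.
cos θ = (u·v)/(|u||v|) = 13/√338 ≈ 0.7071
Cosine distance = 1 - cos θ ≈ 1 - 0.7071 = 0.2929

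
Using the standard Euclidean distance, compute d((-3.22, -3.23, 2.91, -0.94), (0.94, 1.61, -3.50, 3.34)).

(Σ|x_i - y_i|^2)^(1/2) = (|-3.22 - 0.94|^2 + |-3.23 - 1.61|^2 + |2.91 - (-3.5)|^2 + |-0.94 - 3.34|^2)^(1/2)
= (4.16^2 + 4.84^2 + 6.41^2 + 4.28^2)^(1/2) = (17.3056 + 23.4256 + 41.0881 + 18.3184)^(1/2) = (100.1377)^(1/2) ≈ 10.0069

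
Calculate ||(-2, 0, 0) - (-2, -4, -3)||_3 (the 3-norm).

(Σ|x_i - y_i|^3)^(1/3) = (|-2 - (-2)|^3 + |0 - (-4)|^3 + |0 - (-3)|^3)^(1/3)
= (0^3 + 4^3 + 3^3)^(1/3) = (0 + 64 + 27)^(1/3) = (91)^(1/3) ≈ 4.4979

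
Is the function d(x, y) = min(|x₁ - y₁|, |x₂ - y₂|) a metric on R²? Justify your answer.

No. d fails identity of indiscernibles: take x = (0, 0) and y = (0, 4). Then d(x,y) = min(|0 - 0|, |0 - 4|) = min(0, 4) = 0, yet x ≠ y.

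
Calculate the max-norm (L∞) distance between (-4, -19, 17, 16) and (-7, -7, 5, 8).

max(|x_i - y_i|) = max(|-4 - (-7)|, |-19 - (-7)|, |17 - 5|, |16 - 8|) = max(3, 12, 12, 8) = 12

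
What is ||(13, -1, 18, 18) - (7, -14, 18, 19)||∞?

max(|x_i - y_i|) = max(|13 - 7|, |-1 - (-14)|, |18 - 18|, |18 - 19|) = max(6, 13, 0, 1) = 13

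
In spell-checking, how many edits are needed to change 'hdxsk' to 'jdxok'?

Let D[i][j] be the edit distance between the first i characters of 'hdxsk' and the first j characters of 'jdxok', with D[i][0] = i, D[0][j] = j, and D[i][j] = D[i-1][j-1] if the characters match, else 1 + min(D[i-1][j], D[i][j-1], D[i-1][j-1]). Filling the table (rows: prefixes of 'hdxsk', columns: prefixes of 'jdxok'):
     ε  j  d  x  o  k
  ε  0  1  2  3  4  5
  h  1  1  2  3  4  5
  d  2  2  1  2  3  4
  x  3  3  2  1  2  3
  s  4  4  3  2  2  3
  k  5  5  4  3  3  2
The bottom-right entry gives D[5][5] = 2, so no sequence of fewer than 2 edits works. Backtracking through the table gives one optimal edit sequence (2 edits):
  hdxsk → jdxsk (sub h→j @1)
  jdxsk → jdxok (sub s→o @4)
Edit distance = 2.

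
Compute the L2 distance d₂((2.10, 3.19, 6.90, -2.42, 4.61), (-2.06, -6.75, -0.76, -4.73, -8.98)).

√(Σ(x_i - y_i)²) = √((2.1 - (-2.06))² + (3.19 - (-6.75))² + (6.9 - (-0.76))² + (-2.42 - (-4.73))² + (4.61 - (-8.98))²)
= √(4.16² + 9.94² + 7.66² + 2.31² + 13.59²) = √(17.3056 + 98.8036 + 58.6756 + 5.3361 + 184.6881) = √364.809 ≈ 19.1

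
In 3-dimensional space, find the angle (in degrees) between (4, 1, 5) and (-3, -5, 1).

With u = (4, 1, 5), v = (-3, -5, 1):
u·v = 4·(-3) + 1·(-5) + 5·1 = (-12) + (-5) + 5 = -12.
|u| = √(4² + 1² + 5²) = √42, |v| = √((-3)² + (-5)² + 1²) = √35, so |u||v| = √(42·35) = √1470.
cos θ = (u·v)/(|u||v|) = -12/√1470 ≈ -0.312984
θ = arccos(-0.312984) ≈ 108.24°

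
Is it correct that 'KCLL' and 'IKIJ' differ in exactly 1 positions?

Differing positions: 1, 2, 3, 4. Hamming distance = 4, so the claim that d_H = 1 is false.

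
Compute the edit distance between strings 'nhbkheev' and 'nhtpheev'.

Let D[i][j] be the edit distance between the first i characters of 'nhbkheev' and the first j characters of 'nhtpheev', with D[i][0] = i, D[0][j] = j, and D[i][j] = D[i-1][j-1] if the characters match, else 1 + min(D[i-1][j], D[i][j-1], D[i-1][j-1]). Filling the table (rows: prefixes of 'nhbkheev', columns: prefixes of 'nhtpheev'):
     ε  n  h  t  p  h  e  e  v
  ε  0  1  2  3  4  5  6  7  8
  n  1  0  1  2  3  4  5  6  7
  h  2  1  0  1  2  3  4  5  6
  b  3  2  1  1  2  3  4  5  6
  k  4  3  2  2  2  3  4  5  6
  h  5  4  3  3  3  2  3  4  5
  e  6  5  4  4  4  3  2  3  4
  e  7  6  5  5  5  4  3  2  3
  v  8  7  6  6  6  5  4  3  2
The bottom-right entry gives D[8][8] = 2, so no sequence of fewer than 2 edits works. Backtracking through the table gives one optimal edit sequence (2 edits):
  nhbkheev → nhtkheev (sub b→t @3)
  nhtkheev → nhtpheev (sub k→p @4)
Edit distance = 2.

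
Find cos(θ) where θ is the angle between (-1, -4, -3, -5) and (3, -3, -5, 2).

With u = (-1, -4, -3, -5), v = (3, -3, -5, 2):
u·v = (-1)·3 + (-4)·(-3) + (-3)·(-5) + (-5)·2 = (-3) + 12 + 15 + (-10) = 14.
|u| = √((-1)² + (-4)² + (-3)² + (-5)²) = √51, |v| = √(3² + (-3)² + (-5)² + 2²) = √47, so |u||v| = √(51·47) = √2397.
cos θ = (u·v)/(|u||v|) = 14/√2397 ≈ 0.286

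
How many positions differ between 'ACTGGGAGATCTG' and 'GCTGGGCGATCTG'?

Differing positions: 1, 7. Hamming distance = 2.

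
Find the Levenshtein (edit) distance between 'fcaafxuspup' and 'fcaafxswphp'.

Let D[i][j] be the edit distance between the first i characters of 'fcaafxuspup' and the first j characters of 'fcaafxswphp', with D[i][0] = i, D[0][j] = j, and D[i][j] = D[i-1][j-1] if the characters match, else 1 + min(D[i-1][j], D[i][j-1], D[i-1][j-1]). Filling the table (rows: prefixes of 'fcaafxuspup', columns: prefixes of 'fcaafxswphp'):
     ε  f  c  a  a  f  x  s  w  p  h  p
  ε  0  1  2  3  4  5  6  7  8  9 10 11
  f  1  0  1  2  3  4  5  6  7  8  9 10
  c  2  1  0  1  2  3  4  5  6  7  8  9
  a  3  2  1  0  1  2  3  4  5  6  7  8
  a  4  3  2  1  0  1  2  3  4  5  6  7
  f  5  4  3  2  1  0  1  2  3  4  5  6
  x  6  5  4  3  2  1  0  1  2  3  4  5
  u  7  6  5  4  3  2  1  1  2  3  4  5
  s  8  7  6  5  4  3  2  1  2  3  4  5
  p  9  8  7  6  5  4  3  2  2  2  3  4
  u 10  9  8  7  6  5  4  3  3  3  3  4
  p 11 10  9  8  7  6  5  4  4  3  4  3
The bottom-right entry gives D[11][11] = 3, so no sequence of fewer than 3 edits works. Backtracking through the table gives one optimal edit sequence (3 edits):
  fcaafxuspup → fcaafxsspup (sub u→s @7)
  fcaafxsspup → fcaafxswpup (sub s→w @8)
  fcaafxswpup → fcaafxswphp (sub u→h @10)
Edit distance = 3.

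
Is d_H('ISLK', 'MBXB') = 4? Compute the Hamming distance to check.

Differing positions: 1, 2, 3, 4. Hamming distance = 4, so the claim is true.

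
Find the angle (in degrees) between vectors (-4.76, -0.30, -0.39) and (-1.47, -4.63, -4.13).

With u = (-4.76, -0.30, -0.39), v = (-1.47, -4.63, -4.13):
u·v = (-4.76)·(-1.47) + (-0.3)·(-4.63) + (-0.39)·(-4.13) = 6.9972 + 1.389 + 1.6107 = 9.9969.
|u| = √((-4.76)² + (-0.3)² + (-0.39)²) = √(22.6576 + 0.09 + 0.1521) = √22.8997, |v| = √((-1.47)² + (-4.63)² + (-4.13)²) = √(2.1609 + 21.4369 + 17.0569) = √40.6547.
cos θ = (u·v)/(|u||v|) = 9.9969/(√22.8997·√40.6547) ≈ 0.327639
θ = arccos(0.327639) ≈ 70.87°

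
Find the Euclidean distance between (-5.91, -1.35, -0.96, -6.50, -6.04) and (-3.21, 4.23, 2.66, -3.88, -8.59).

√(Σ(x_i - y_i)²) = √((-5.91 - (-3.21))² + (-1.35 - 4.23)² + (-0.96 - 2.66)² + (-6.5 - (-3.88))² + (-6.04 - (-8.59))²)
= √((-2.7)² + (-5.58)² + (-3.62)² + (-2.62)² + 2.55²) = √(7.29 + 31.1364 + 13.1044 + 6.8644 + 6.5025) = √64.8977 ≈ 8.0559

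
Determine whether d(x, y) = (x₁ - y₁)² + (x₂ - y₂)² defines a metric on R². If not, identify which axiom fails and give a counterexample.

No. The squared Euclidean distance fails the triangle inequality. Counterexample: x = (0, 0), y = (4, 1), z = (8, 2). d(x,z) = 8² + 2² = 68, but d(x,y) + d(y,z) = (4² + 1²) + (4² + 1²) = 17 + 17 = 34. Since 68 > 34, the triangle inequality is violated. (Note: √d, the ordinary Euclidean distance, IS a metric.)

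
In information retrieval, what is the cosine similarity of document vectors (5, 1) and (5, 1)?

With u = (5, 1), v = (5, 1):
u·v = 5·5 + 1·1 = 25 + 1 = 26.
|u| = √(5² + 1²) = √26, |v| = √(5² + 1²) = √26, so |u||v| = √(26·26) = √676 = 26.
cos θ = (u·v)/(|u||v|) = 26/26 = 1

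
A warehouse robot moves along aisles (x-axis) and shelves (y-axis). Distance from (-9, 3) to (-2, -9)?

Σ|x_i - y_i| = |-9 - (-2)| + |3 - (-9)| = 7 + 12 = 19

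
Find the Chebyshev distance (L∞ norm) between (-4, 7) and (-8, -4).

max(|x_i - y_i|) = max(|-4 - (-8)|, |7 - (-4)|) = max(4, 11) = 11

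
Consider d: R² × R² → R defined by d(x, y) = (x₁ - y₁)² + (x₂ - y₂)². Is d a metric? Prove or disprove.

No. The squared Euclidean distance fails the triangle inequality. Counterexample: x = (0, 0), y = (5, 3), z = (10, 6). d(x,z) = 10² + 6² = 136, but d(x,y) + d(y,z) = (5² + 3²) + (5² + 3²) = 34 + 34 = 68. Since 136 > 68, the triangle inequality is violated. (Note: √d, the ordinary Euclidean distance, IS a metric.)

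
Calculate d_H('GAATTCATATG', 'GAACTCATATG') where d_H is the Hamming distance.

Differing positions: 4. Hamming distance = 1.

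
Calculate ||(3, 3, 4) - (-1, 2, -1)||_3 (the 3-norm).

(Σ|x_i - y_i|^3)^(1/3) = (|3 - (-1)|^3 + |3 - 2|^3 + |4 - (-1)|^3)^(1/3)
= (4^3 + 1^3 + 5^3)^(1/3) = (64 + 1 + 125)^(1/3) = (190)^(1/3) ≈ 5.7489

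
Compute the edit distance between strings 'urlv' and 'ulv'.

Let D[i][j] be the edit distance between the first i characters of 'urlv' and the first j characters of 'ulv', with D[i][0] = i, D[0][j] = j, and D[i][j] = D[i-1][j-1] if the characters match, else 1 + min(D[i-1][j], D[i][j-1], D[i-1][j-1]). Filling the table (rows: prefixes of 'urlv', columns: prefixes of 'ulv'):
     ε  u  l  v
  ε  0  1  2  3
  u  1  0  1  2
  r  2  1  1  2
  l  3  2  1  2
  v  4  3  2  1
The bottom-right entry gives D[4][3] = 1, so no sequence of fewer than 1 edit works. Backtracking through the table gives one optimal edit sequence (1 edit):
  urlv → ulv (del r @2)
Edit distance = 1.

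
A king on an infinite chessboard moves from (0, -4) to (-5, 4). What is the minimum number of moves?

max(|x_i - y_i|) = max(|0 - (-5)|, |-4 - 4|) = max(5, 8) = 8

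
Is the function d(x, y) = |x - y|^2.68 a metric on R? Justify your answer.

No. d(x,y) = |x-y|^2.68 fails the triangle inequality since p = 2.68 > 1. Counterexample: x = -3, y = 8, z = 18. d(x,z) = |-3 - 18|^2.68 = 21^2.68 ≈ 3495.8091, but d(x,y) + d(y,z) = 11^2.68 + 10^2.68 ≈ 617.9202 + 478.6301 = 1096.5503. Since 3495.8091 > 1096.5503, the triangle inequality is violated.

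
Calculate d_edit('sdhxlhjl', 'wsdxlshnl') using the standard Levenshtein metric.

Let D[i][j] be the edit distance between the first i characters of 'sdhxlhjl' and the first j characters of 'wsdxlshnl', with D[i][0] = i, D[0][j] = j, and D[i][j] = D[i-1][j-1] if the characters match, else 1 + min(D[i-1][j], D[i][j-1], D[i-1][j-1]). Filling the table (rows: prefixes of 'sdhxlhjl', columns: prefixes of 'wsdxlshnl'):
     ε  w  s  d  x  l  s  h  n  l
  ε  0  1  2  3  4  5  6  7  8  9
  s  1  1  1  2  3  4  5  6  7  8
  d  2  2  2  1  2  3  4  5  6  7
  h  3  3  3  2  2  3  4  4  5  6
  x  4  4  4  3  2  3  4  5  5  6
  l  5  5  5  4  3  2  3  4  5  5
  h  6  6  6  5  4  3  3  3  4  5
  j  7  7  7  6  5  4  4  4  4  5
  l  8  8  8  7  6  5  5  5  5  4
The bottom-right entry gives D[8][9] = 4, so no sequence of fewer than 4 edits works. Backtracking through the table gives one optimal edit sequence (4 edits):
  sdhxlhjl → wsdhxlhjl (ins w @1)
  wsdhxlhjl → wsdxlhjl (del h @4)
  wsdxlhjl → wsdxlshjl (ins s @6)
  wsdxlshjl → wsdxlshnl (sub j→n @8)
Edit distance = 4.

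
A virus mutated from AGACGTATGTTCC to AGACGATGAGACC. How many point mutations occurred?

Differing positions: 6, 7, 8, 9, 10, 11. Hamming distance = 6.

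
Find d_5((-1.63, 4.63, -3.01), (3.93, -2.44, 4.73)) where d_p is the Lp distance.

(Σ|x_i - y_i|^5)^(1/5) = (|-1.63 - 3.93|^5 + |4.63 - (-2.44)|^5 + |-3.01 - 4.73|^5)^(1/5)
= (5.56^5 + 7.07^5 + 7.74^5)^(1/5) ≈ (5313.4177 + 17664.3259 + 27778.245)^(1/5) = (50755.9886)^(1/5) ≈ 8.7317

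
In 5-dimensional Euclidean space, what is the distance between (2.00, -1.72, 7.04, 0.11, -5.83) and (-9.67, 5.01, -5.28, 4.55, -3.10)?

√(Σ(x_i - y_i)²) = √((2 - (-9.67))² + (-1.72 - 5.01)² + (7.04 - (-5.28))² + (0.11 - 4.55)² + (-5.83 - (-3.1))²)
= √(11.67² + (-6.73)² + 12.32² + (-4.44)² + (-2.73)²) = √(136.1889 + 45.2929 + 151.7824 + 19.7136 + 7.4529) = √360.4307 ≈ 18.985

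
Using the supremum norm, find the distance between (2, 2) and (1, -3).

max(|x_i - y_i|) = max(|2 - 1|, |2 - (-3)|) = max(1, 5) = 5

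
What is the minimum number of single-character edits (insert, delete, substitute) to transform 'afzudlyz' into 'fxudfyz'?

Let D[i][j] be the edit distance between the first i characters of 'afzudlyz' and the first j characters of 'fxudfyz', with D[i][0] = i, D[0][j] = j, and D[i][j] = D[i-1][j-1] if the characters match, else 1 + min(D[i-1][j], D[i][j-1], D[i-1][j-1]). Filling the table (rows: prefixes of 'afzudlyz', columns: prefixes of 'fxudfyz'):
     ε  f  x  u  d  f  y  z
  ε  0  1  2  3  4  5  6  7
  a  1  1  2  3  4  5  6  7
  f  2  1  2  3  4  4  5  6
  z  3  2  2  3  4  5  5  5
  u  4  3  3  2  3  4  5  6
  d  5  4  4  3  2  3  4  5
  l  6  5  5  4  3  3  4  5
  y  7  6  6  5  4  4  3  4
  z  8  7  7  6  5  5  4  3
The bottom-right entry gives D[8][7] = 3, so no sequence of fewer than 3 edits works. Backtracking through the table gives one optimal edit sequence (3 edits):
  afzudlyz → fzudlyz (del a @1)
  fzudlyz → fxudlyz (sub z→x @2)
  fxudlyz → fxudfyz (sub l→f @5)
Edit distance = 3.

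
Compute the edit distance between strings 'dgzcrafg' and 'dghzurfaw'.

Let D[i][j] be the edit distance between the first i characters of 'dgzcrafg' and the first j characters of 'dghzurfaw', with D[i][0] = i, D[0][j] = j, and D[i][j] = D[i-1][j-1] if the characters match, else 1 + min(D[i-1][j], D[i][j-1], D[i-1][j-1]). Filling the table (rows: prefixes of 'dgzcrafg', columns: prefixes of 'dghzurfaw'):
     ε  d  g  h  z  u  r  f  a  w
  ε  0  1  2  3  4  5  6  7  8  9
  d  1  0  1  2  3  4  5  6  7  8
  g  2  1  0  1  2  3  4  5  6  7
  z  3  2  1  1  1  2  3  4  5  6
  c  4  3  2  2  2  2  3  4  5  6
  r  5  4  3  3  3  3  2  3  4  5
  a  6  5  4  4  4  4  3  3  3  4
  f  7  6  5  5  5  5  4  3  4  4
  g  8  7  6  6  6  6  5  4  4  5
The bottom-right entry gives D[8][9] = 5, so no sequence of fewer than 5 edits works. Backtracking through the table gives one optimal edit sequence (5 edits):
  dgzcrafg → dghzcrafg (ins h @3)
  dghzcrafg → dghzurafg (sub c→u @5)
  dghzurafg → dghzurffg (sub a→f @7)
  dghzurffg → dghzurfag (sub f→a @8)
  dghzurfag → dghzurfaw (sub g→w @9)
Edit distance = 5.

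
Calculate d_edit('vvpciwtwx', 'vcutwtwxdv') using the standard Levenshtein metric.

Let D[i][j] be the edit distance between the first i characters of 'vvpciwtwx' and the first j characters of 'vcutwtwxdv', with D[i][0] = i, D[0][j] = j, and D[i][j] = D[i-1][j-1] if the characters match, else 1 + min(D[i-1][j], D[i][j-1], D[i-1][j-1]). Filling the table (rows: prefixes of 'vvpciwtwx', columns: prefixes of 'vcutwtwxdv'):
     ε  v  c  u  t  w  t  w  x  d  v
  ε  0  1  2  3  4  5  6  7  8  9 10
  v  1  0  1  2  3  4  5  6  7  8  9
  v  2  1  1  2  3  4  5  6  7  8  8
  p  3  2  2  2  3  4  5  6  7  8  9
  c  4  3  2  3  3  4  5  6  7  8  9
  i  5  4  3  3  4  4  5  6  7  8  9
  w  6  5  4  4  4  4  5  5  6  7  8
  t  7  6  5  5  4  5  4  5  6  7  8
  w  8  7  6  6  5  4  5  4  5  6  7
  x  9  8  7  7  6  5  5  5  4  5  6
The bottom-right entry gives D[9][10] = 6, so no sequence of fewer than 6 edits works. Backtracking through the table gives one optimal edit sequence (6 edits):
  vvpciwtwx → vpciwtwx (del v @1)
  vpciwtwx → vcciwtwx (sub p→c @2)
  vcciwtwx → vcuiwtwx (sub c→u @3)
  vcuiwtwx → vcutwtwx (sub i→t @4)
  vcutwtwx → vcutwtwxd (ins d @9)
  vcutwtwxd → vcutwtwxdv (ins v @10)
Edit distance = 6.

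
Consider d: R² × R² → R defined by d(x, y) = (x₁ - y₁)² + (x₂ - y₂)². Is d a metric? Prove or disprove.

No. The squared Euclidean distance fails the triangle inequality. Counterexample: x = (0, 0), y = (1, 2), z = (2, 4). d(x,z) = 2² + 4² = 20, but d(x,y) + d(y,z) = (1² + 2²) + (1² + 2²) = 5 + 5 = 10. Since 20 > 10, the triangle inequality is violated. (Note: √d, the ordinary Euclidean distance, IS a metric.)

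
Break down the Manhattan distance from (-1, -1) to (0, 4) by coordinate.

Σ|x_i - y_i| = |-1 - 0| + |-1 - 4| = 1 + 5 = 6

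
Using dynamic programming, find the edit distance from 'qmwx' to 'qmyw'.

Let D[i][j] be the edit distance between the first i characters of 'qmwx' and the first j characters of 'qmyw', with D[i][0] = i, D[0][j] = j, and D[i][j] = D[i-1][j-1] if the characters match, else 1 + min(D[i-1][j], D[i][j-1], D[i-1][j-1]). Filling the table (rows: prefixes of 'qmwx', columns: prefixes of 'qmyw'):
     ε  q  m  y  w
  ε  0  1  2  3  4
  q  1  0  1  2  3
  m  2  1  0  1  2
  w  3  2  1  1  1
  x  4  3  2  2  2
The bottom-right entry gives D[4][4] = 2, so no sequence of fewer than 2 edits works. Backtracking through the table gives one optimal edit sequence (2 edits):
  qmwx → qmyx (sub w→y @3)
  qmyx → qmyw (sub x→w @4)
Edit distance = 2.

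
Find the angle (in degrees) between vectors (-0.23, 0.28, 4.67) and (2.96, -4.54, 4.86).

With u = (-0.23, 0.28, 4.67), v = (2.96, -4.54, 4.86):
u·v = (-0.23)·2.96 + 0.28·(-4.54) + 4.67·4.86 = (-0.6808) + (-1.2712) + 22.6962 = 20.7442.
|u| = √((-0.23)² + 0.28² + 4.67²) = √(0.0529 + 0.0784 + 21.8089) = √21.9402, |v| = √(2.96² + (-4.54)² + 4.86²) = √(8.7616 + 20.6116 + 23.6196) = √52.9928.
cos θ = (u·v)/(|u||v|) = 20.7442/(√21.9402·√52.9928) ≈ 0.60837
θ = arccos(0.60837) ≈ 52.53°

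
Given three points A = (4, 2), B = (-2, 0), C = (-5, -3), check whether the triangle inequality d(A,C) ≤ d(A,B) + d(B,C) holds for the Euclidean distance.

d(A,B) = √(6² + 2²) = √40 ≈ 6.3246, d(B,C) = √(3² + 3²) = √18 ≈ 4.2426, d(A,C) = √(9² + 5²) = √106 ≈ 10.2956.
d(A,C) ≈ 10.2956 ≤ 6.3246 + 4.2426 = 10.5672. Triangle inequality is satisfied.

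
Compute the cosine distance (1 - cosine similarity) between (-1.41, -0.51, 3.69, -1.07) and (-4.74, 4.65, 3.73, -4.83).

With u = (-1.41, -0.51, 3.69, -1.07), v = (-4.74, 4.65, 3.73, -4.83):
u·v = (-1.41)·(-4.74) + (-0.51)·4.65 + 3.69·3.73 + (-1.07)·(-4.83) = 6.6834 + (-2.3715) + 13.7637 + 5.1681 = 23.2437.
|u| = √((-1.41)² + (-0.51)² + 3.69² + (-1.07)²) = √(1.9881 + 0.2601 + 13.6161 + 1.1449) = √17.0092, |v| = √((-4.74)² + 4.65² + 3.73² + (-4.83)²) = √(22.4676 + 21.6225 + 13.9129 + 23.3289) = √81.3319.
cos θ = (u·v)/(|u||v|) = 23.2437/(√17.0092·√81.3319) ≈ 0.6249
Cosine distance = 1 - cos θ ≈ 1 - 0.6249 = 0.3751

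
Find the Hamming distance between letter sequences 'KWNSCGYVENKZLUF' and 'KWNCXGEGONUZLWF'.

Differing positions: 4, 5, 7, 8, 9, 11, 14. Hamming distance = 7.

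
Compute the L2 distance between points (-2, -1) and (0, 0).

(Σ|x_i - y_i|^2)^(1/2) = (|-2 - 0|^2 + |-1 - 0|^2)^(1/2)
= (2^2 + 1^2)^(1/2) = (4 + 1)^(1/2) = (5)^(1/2) ≈ 2.2361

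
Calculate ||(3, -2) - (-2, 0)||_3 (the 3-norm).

(Σ|x_i - y_i|^3)^(1/3) = (|3 - (-2)|^3 + |-2 - 0|^3)^(1/3)
= (5^3 + 2^3)^(1/3) = (125 + 8)^(1/3) = (133)^(1/3) ≈ 5.1045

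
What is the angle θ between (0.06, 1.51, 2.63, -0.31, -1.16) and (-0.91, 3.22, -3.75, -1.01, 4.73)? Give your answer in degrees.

With u = (0.06, 1.51, 2.63, -0.31, -1.16), v = (-0.91, 3.22, -3.75, -1.01, 4.73):
u·v = 0.06·(-0.91) + 1.51·3.22 + 2.63·(-3.75) + (-0.31)·(-1.01) + (-1.16)·4.73 = (-0.0546) + 4.8622 + (-9.8625) + 0.3131 + (-5.4868) = -10.2286.
|u| = √(0.06² + 1.51² + 2.63² + (-0.31)² + (-1.16)²) = √(0.0036 + 2.2801 + 6.9169 + 0.0961 + 1.3456) = √10.6423, |v| = √((-0.91)² + 3.22² + (-3.75)² + (-1.01)² + 4.73²) = √(0.8281 + 10.3684 + 14.0625 + 1.0201 + 22.3729) = √48.652.
cos θ = (u·v)/(|u||v|) = -10.2286/(√10.6423·√48.652) ≈ -0.449519
θ = arccos(-0.449519) ≈ 116.71°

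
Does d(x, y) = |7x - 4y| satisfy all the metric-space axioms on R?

No. d fails symmetry: d(7, 4) = |7·7 - 4·4| = |33| = 33, but d(4, 7) = |7·4 - 4·7| = |0| = 0. Since 33 ≠ 0, d(x,y) ≠ d(y,x) in general.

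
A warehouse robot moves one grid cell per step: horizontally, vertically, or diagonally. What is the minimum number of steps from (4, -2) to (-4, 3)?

max(|x_i - y_i|) = max(|4 - (-4)|, |-2 - 3|) = max(8, 5) = 8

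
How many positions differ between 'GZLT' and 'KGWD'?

Differing positions: 1, 2, 3, 4. Hamming distance = 4.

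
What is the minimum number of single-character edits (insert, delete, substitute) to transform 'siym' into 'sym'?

Let D[i][j] be the edit distance between the first i characters of 'siym' and the first j characters of 'sym', with D[i][0] = i, D[0][j] = j, and D[i][j] = D[i-1][j-1] if the characters match, else 1 + min(D[i-1][j], D[i][j-1], D[i-1][j-1]). Filling the table (rows: prefixes of 'siym', columns: prefixes of 'sym'):
     ε  s  y  m
  ε  0  1  2  3
  s  1  0  1  2
  i  2  1  1  2
  y  3  2  1  2
  m  4  3  2  1
The bottom-right entry gives D[4][3] = 1, so no sequence of fewer than 1 edit works. Backtracking through the table gives one optimal edit sequence (1 edit):
  siym → sym (del i @2)
Edit distance = 1.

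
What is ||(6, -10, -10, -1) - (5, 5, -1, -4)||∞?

max(|x_i - y_i|) = max(|6 - 5|, |-10 - 5|, |-10 - (-1)|, |-1 - (-4)|) = max(1, 15, 9, 3) = 15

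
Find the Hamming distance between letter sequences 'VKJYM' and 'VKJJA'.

Differing positions: 4, 5. Hamming distance = 2.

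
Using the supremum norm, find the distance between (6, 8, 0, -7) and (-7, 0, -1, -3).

max(|x_i - y_i|) = max(|6 - (-7)|, |8 - 0|, |0 - (-1)|, |-7 - (-3)|) = max(13, 8, 1, 4) = 13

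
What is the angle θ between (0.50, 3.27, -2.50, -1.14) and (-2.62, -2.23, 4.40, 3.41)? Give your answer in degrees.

With u = (0.50, 3.27, -2.50, -1.14), v = (-2.62, -2.23, 4.40, 3.41):
u·v = 0.5·(-2.62) + 3.27·(-2.23) + (-2.5)·4.4 + (-1.14)·3.41 = (-1.31) + (-7.2921) + (-11) + (-3.8874) = -23.4895.
|u| = √(0.5² + 3.27² + (-2.5)² + (-1.14)²) = √(0.25 + 10.6929 + 6.25 + 1.2996) = √18.4925, |v| = √((-2.62)² + (-2.23)² + 4.4² + 3.41²) = √(6.8644 + 4.9729 + 19.36 + 11.6281) = √42.8254.
cos θ = (u·v)/(|u||v|) = -23.4895/(√18.4925·√42.8254) ≈ -0.83469
θ = arccos(-0.83469) ≈ 146.58°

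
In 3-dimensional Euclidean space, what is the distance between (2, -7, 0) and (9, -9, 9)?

√(Σ(x_i - y_i)²) = √((2 - 9)² + (-7 - (-9))² + (0 - 9)²)
= √((-7)² + 2² + (-9)²) = √(49 + 4 + 81) = √134 ≈ 11.5758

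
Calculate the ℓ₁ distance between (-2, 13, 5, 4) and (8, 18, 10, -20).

Σ|x_i - y_i| = |-2 - 8| + |13 - 18| + |5 - 10| + |4 - (-20)| = 10 + 5 + 5 + 24 = 44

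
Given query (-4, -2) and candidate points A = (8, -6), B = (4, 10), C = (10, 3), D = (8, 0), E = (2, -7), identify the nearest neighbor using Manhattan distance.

Distances: d(A) = 16, d(B) = 20, d(C) = 19, d(D) = 14, d(E) = 11. Nearest: E = (2, -7) with distance 11.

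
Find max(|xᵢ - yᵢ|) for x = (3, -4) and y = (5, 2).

max(|x_i - y_i|) = max(|3 - 5|, |-4 - 2|) = max(2, 6) = 6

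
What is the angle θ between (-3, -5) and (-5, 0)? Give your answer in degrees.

With u = (-3, -5), v = (-5, 0):
u·v = (-3)·(-5) + (-5)·0 = 15 + 0 = 15.
|u| = √((-3)² + (-5)²) = √34, |v| = √((-5)² + 0²) = √25, so |u||v| = √(34·25) = √850.
cos θ = (u·v)/(|u||v|) = 15/√850 ≈ 0.514496
θ = arccos(0.514496) ≈ 59.04°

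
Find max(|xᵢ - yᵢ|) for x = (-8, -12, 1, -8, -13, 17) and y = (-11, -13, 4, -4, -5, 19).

max(|x_i - y_i|) = max(|-8 - (-11)|, |-12 - (-13)|, |1 - 4|, |-8 - (-4)|, |-13 - (-5)|, |17 - 19|) = max(3, 1, 3, 4, 8, 2) = 8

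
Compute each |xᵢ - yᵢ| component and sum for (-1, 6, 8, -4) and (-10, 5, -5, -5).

Σ|x_i - y_i| = |-1 - (-10)| + |6 - 5| + |8 - (-5)| + |-4 - (-5)| = 9 + 1 + 13 + 1 = 24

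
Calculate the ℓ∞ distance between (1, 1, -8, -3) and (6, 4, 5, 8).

max(|x_i - y_i|) = max(|1 - 6|, |1 - 4|, |-8 - 5|, |-3 - 8|) = max(5, 3, 13, 11) = 13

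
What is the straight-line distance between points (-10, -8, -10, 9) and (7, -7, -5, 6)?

√(Σ(x_i - y_i)²) = √((-10 - 7)² + (-8 - (-7))² + (-10 - (-5))² + (9 - 6)²)
= √((-17)² + (-1)² + (-5)² + 3²) = √(289 + 1 + 25 + 9) = √324 = 18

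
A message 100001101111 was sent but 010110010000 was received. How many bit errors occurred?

Differing positions: 1, 2, 4, 5, 6, 7, 8, 9, 10, 11, 12. Hamming distance = 11.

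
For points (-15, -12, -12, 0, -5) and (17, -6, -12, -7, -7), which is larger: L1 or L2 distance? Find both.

L1 = |-15 - 17| + |-12 - (-6)| + |-12 - (-12)| + |0 - (-7)| + |-5 - (-7)| = 32 + 6 + 0 + 7 + 2 = 47
L2 = √(32² + 6² + 0² + 7² + 2²) = √1113 ≈ 33.3617
L1 ≥ L2 always (equality iff movement is along one axis); L1 > L2 here.
Ratio L1/L2 = 47/√1113 ≈ 1.4088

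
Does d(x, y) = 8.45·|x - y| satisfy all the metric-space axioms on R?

Yes. Since |x - y| is a metric on R and 8.45 > 0, the positive scalar multiple 8.45·|x - y| is also a metric: scaling by a positive constant preserves non-negativity, identity (d=0 ⟺ |x-y|=0 ⟺ x=y), symmetry, and the triangle inequality.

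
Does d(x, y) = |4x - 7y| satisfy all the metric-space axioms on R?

No. d fails symmetry: d(3, 6) = |4·3 - 7·6| = |-30| = 30, but d(6, 3) = |4·6 - 7·3| = |3| = 3. Since 30 ≠ 3, d(x,y) ≠ d(y,x) in general.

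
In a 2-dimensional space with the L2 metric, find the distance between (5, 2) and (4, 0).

(Σ|x_i - y_i|^2)^(1/2) = (|5 - 4|^2 + |2 - 0|^2)^(1/2)
= (1^2 + 2^2)^(1/2) = (1 + 4)^(1/2) = (5)^(1/2) ≈ 2.2361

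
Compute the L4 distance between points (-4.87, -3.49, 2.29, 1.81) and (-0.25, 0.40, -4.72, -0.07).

(Σ|x_i - y_i|^4)^(1/4) = (|-4.87 - (-0.25)|^4 + |-3.49 - 0.4|^4 + |2.29 - (-4.72)|^4 + |1.81 - (-0.07)|^4)^(1/4)
= (4.62^4 + 3.89^4 + 7.01^4 + 1.88^4)^(1/4) ≈ (455.5834 + 228.9805 + 2414.7494 + 12.492)^(1/4) = (3111.8053)^(1/4) ≈ 7.4688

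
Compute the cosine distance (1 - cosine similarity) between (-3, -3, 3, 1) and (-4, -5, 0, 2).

With u = (-3, -3, 3, 1), v = (-4, -5, 0, 2):
u·v = (-3)·(-4) + (-3)·(-5) + 3·0 + 1·2 = 12 + 15 + 0 + 2 = 29.
|u| = √((-3)² + (-3)² + 3² + 1²) = √28, |v| = √((-4)² + (-5)² + 0² + 2²) = √45, so |u||v| = √(28·45) = √1260.
cos θ = (u·v)/(|u||v|) = 29/√1260 ≈ 0.817
Cosine distance = 1 - cos θ ≈ 1 - 0.817 = 0.183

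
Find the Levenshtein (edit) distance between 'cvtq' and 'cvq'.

Let D[i][j] be the edit distance between the first i characters of 'cvtq' and the first j characters of 'cvq', with D[i][0] = i, D[0][j] = j, and D[i][j] = D[i-1][j-1] if the characters match, else 1 + min(D[i-1][j], D[i][j-1], D[i-1][j-1]). Filling the table (rows: prefixes of 'cvtq', columns: prefixes of 'cvq'):
     ε  c  v  q
  ε  0  1  2  3
  c  1  0  1  2
  v  2  1  0  1
  t  3  2  1  1
  q  4  3  2  1
The bottom-right entry gives D[4][3] = 1, so no sequence of fewer than 1 edit works. Backtracking through the table gives one optimal edit sequence (1 edit):
  cvtq → cvq (del t @3)
Edit distance = 1.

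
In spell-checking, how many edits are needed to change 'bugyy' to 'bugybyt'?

Let D[i][j] be the edit distance between the first i characters of 'bugyy' and the first j characters of 'bugybyt', with D[i][0] = i, D[0][j] = j, and D[i][j] = D[i-1][j-1] if the characters match, else 1 + min(D[i-1][j], D[i][j-1], D[i-1][j-1]). Filling the table (rows: prefixes of 'bugyy', columns: prefixes of 'bugybyt'):
     ε  b  u  g  y  b  y  t
  ε  0  1  2  3  4  5  6  7
  b  1  0  1  2  3  4  5  6
  u  2  1  0  1  2  3  4  5
  g  3  2  1  0  1  2  3  4
  y  4  3  2  1  0  1  2  3
  y  5  4  3  2  1  1  1  2
The bottom-right entry gives D[5][7] = 2, so no sequence of fewer than 2 edits works. Backtracking through the table gives one optimal edit sequence (2 edits):
  bugyy → bugyby (ins b @5)
  bugyby → bugybyt (ins t @7)
Edit distance = 2.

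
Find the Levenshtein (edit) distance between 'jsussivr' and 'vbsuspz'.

Let D[i][j] be the edit distance between the first i characters of 'jsussivr' and the first j characters of 'vbsuspz', with D[i][0] = i, D[0][j] = j, and D[i][j] = D[i-1][j-1] if the characters match, else 1 + min(D[i-1][j], D[i][j-1], D[i-1][j-1]). Filling the table (rows: prefixes of 'jsussivr', columns: prefixes of 'vbsuspz'):
     ε  v  b  s  u  s  p  z
  ε  0  1  2  3  4  5  6  7
  j  1  1  2  3  4  5  6  7
  s  2  2  2  2  3  4  5  6
  u  3  3  3  3  2  3  4  5
  s  4  4  4  3  3  2  3  4
  s  5  5  5  4  4  3  3  4
  i  6  6  6  5  5  4  4  4
  v  7  6  7  6  6  5  5  5
  r  8  7  7  7  7  6  6  6
The bottom-right entry gives D[8][7] = 6, so no sequence of fewer than 6 edits works. Backtracking through the table gives one optimal edit sequence (6 edits):
  jsussivr → vjsussivr (ins v @1)
  vjsussivr → vbsussivr (sub j→b @2)
  vbsussivr → vbsusivr (del s @5)
  vbsusivr → vbsusvr (del i @6)
  vbsusvr → vbsuspr (sub v→p @6)
  vbsuspr → vbsuspz (sub r→z @7)
Edit distance = 6.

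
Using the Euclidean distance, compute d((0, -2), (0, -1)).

(Σ|x_i - y_i|^2)^(1/2) = (|0 - 0|^2 + |-2 - (-1)|^2)^(1/2)
= (0^2 + 1^2)^(1/2) = (0 + 1)^(1/2) = (1)^(1/2) = 1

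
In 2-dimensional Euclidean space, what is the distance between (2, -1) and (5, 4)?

√(Σ(x_i - y_i)²) = √((2 - 5)² + (-1 - 4)²)
= √((-3)² + (-5)²) = √(9 + 25) = √34 ≈ 5.831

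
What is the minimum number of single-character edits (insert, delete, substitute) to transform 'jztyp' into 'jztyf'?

Let D[i][j] be the edit distance between the first i characters of 'jztyp' and the first j characters of 'jztyf', with D[i][0] = i, D[0][j] = j, and D[i][j] = D[i-1][j-1] if the characters match, else 1 + min(D[i-1][j], D[i][j-1], D[i-1][j-1]). Filling the table (rows: prefixes of 'jztyp', columns: prefixes of 'jztyf'):
     ε  j  z  t  y  f
  ε  0  1  2  3  4  5
  j  1  0  1  2  3  4
  z  2  1  0  1  2  3
  t  3  2  1  0  1  2
  y  4  3  2  1  0  1
  p  5  4  3  2  1  1
The bottom-right entry gives D[5][5] = 1, so no sequence of fewer than 1 edit works. Backtracking through the table gives one optimal edit sequence (1 edit):
  jztyp → jztyf (sub p→f @5)
Edit distance = 1.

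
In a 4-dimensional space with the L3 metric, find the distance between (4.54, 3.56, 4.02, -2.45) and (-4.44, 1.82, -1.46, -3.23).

(Σ|x_i - y_i|^3)^(1/3) = (|4.54 - (-4.44)|^3 + |3.56 - 1.82|^3 + |4.02 - (-1.46)|^3 + |-2.45 - (-3.23)|^3)^(1/3)
= (8.98^3 + 1.74^3 + 5.48^3 + 0.78^3)^(1/3) ≈ (724.1508 + 5.268 + 164.5666 + 0.4746)^(1/3) = (894.46)^(1/3) ≈ 9.635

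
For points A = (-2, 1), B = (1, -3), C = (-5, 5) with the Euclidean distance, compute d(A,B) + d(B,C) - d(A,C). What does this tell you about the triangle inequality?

d(A,B) = √(3² + 4²) = √25 = 5, d(B,C) = √(6² + 8²) = √100 = 10, d(A,C) = √(3² + 4²) = √25 = 5.
d(A,B) + d(B,C) - d(A,C) = 5 + 10 - 5 = 15 - 5 = 10. This is ≥ 0, so the triangle inequality holds for these points.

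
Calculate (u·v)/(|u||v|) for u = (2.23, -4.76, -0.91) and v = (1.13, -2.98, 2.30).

With u = (2.23, -4.76, -0.91), v = (1.13, -2.98, 2.30):
u·v = 2.23·1.13 + (-4.76)·(-2.98) + (-0.91)·2.3 = 2.5199 + 14.1848 + (-2.093) = 14.6117.
|u| = √(2.23² + (-4.76)² + (-0.91)²) = √(4.9729 + 22.6576 + 0.8281) = √28.4586, |v| = √(1.13² + (-2.98)² + 2.3²) = √(1.2769 + 8.8804 + 5.29) = √15.4473.
cos θ = (u·v)/(|u||v|) = 14.6117/(√28.4586·√15.4473) ≈ 0.6969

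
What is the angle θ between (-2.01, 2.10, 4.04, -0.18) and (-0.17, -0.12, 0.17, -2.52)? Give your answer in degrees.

With u = (-2.01, 2.10, 4.04, -0.18), v = (-0.17, -0.12, 0.17, -2.52):
u·v = (-2.01)·(-0.17) + 2.1·(-0.12) + 4.04·0.17 + (-0.18)·(-2.52) = 0.3417 + (-0.252) + 0.6868 + 0.4536 = 1.2301.
|u| = √((-2.01)² + 2.1² + 4.04² + (-0.18)²) = √(4.0401 + 4.41 + 16.3216 + 0.0324) = √24.8041, |v| = √((-0.17)² + (-0.12)² + 0.17² + (-2.52)²) = √(0.0289 + 0.0144 + 0.0289 + 6.3504) = √6.4226.
cos θ = (u·v)/(|u||v|) = 1.2301/(√24.8041·√6.4226) ≈ 0.097459
θ = arccos(0.097459) ≈ 84.41°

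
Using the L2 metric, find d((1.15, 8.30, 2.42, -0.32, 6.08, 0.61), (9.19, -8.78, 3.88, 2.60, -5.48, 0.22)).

√(Σ(x_i - y_i)²) = √((1.15 - 9.19)² + (8.3 - (-8.78))² + (2.42 - 3.88)² + (-0.32 - 2.6)² + (6.08 - (-5.48))² + (0.61 - 0.22)²)
= √((-8.04)² + 17.08² + (-1.46)² + (-2.92)² + 11.56² + 0.39²) = √(64.6416 + 291.7264 + 2.1316 + 8.5264 + 133.6336 + 0.1521) = √500.8117 ≈ 22.3788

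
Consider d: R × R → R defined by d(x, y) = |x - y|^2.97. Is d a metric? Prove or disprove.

No. d(x,y) = |x-y|^2.97 fails the triangle inequality since p = 2.97 > 1. Counterexample: x = -1, y = 5, z = 13. d(x,z) = |-1 - 13|^2.97 = 14^2.97 ≈ 2535.1302, but d(x,y) + d(y,z) = 6^2.97 + 8^2.97 ≈ 204.6959 + 481.0356 = 685.7315. Since 2535.1302 > 685.7315, the triangle inequality is violated.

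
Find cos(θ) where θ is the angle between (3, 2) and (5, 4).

With u = (3, 2), v = (5, 4):
u·v = 3·5 + 2·4 = 15 + 8 = 23.
|u| = √(3² + 2²) = √13, |v| = √(5² + 4²) = √41, so |u||v| = √(13·41) = √533.
cos θ = (u·v)/(|u||v|) = 23/√533 ≈ 0.9962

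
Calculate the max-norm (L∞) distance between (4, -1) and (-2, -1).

max(|x_i - y_i|) = max(|4 - (-2)|, |-1 - (-1)|) = max(6, 0) = 6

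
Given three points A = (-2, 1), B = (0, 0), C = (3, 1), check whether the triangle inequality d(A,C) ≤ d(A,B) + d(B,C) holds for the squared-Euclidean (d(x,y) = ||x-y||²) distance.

d(A,B) = 2² + 1² = 5, d(B,C) = 3² + 1² = 10, d(A,C) = 5² + 0² = 25.
d(A,C) = 25 > 5 + 10 = 15. Triangle inequality is VIOLATED. (Squared-Euclidean is not a metric — this is a counterexample.)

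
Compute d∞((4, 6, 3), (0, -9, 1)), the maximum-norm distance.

max(|x_i - y_i|) = max(|4 - 0|, |6 - (-9)|, |3 - 1|) = max(4, 15, 2) = 15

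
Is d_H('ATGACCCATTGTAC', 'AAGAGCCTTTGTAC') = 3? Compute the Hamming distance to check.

Differing positions: 2, 5, 8. Hamming distance = 3, so the claim is true.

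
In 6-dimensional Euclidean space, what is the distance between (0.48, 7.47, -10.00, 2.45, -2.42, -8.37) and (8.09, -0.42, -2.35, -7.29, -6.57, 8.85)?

√(Σ(x_i - y_i)²) = √((0.48 - 8.09)² + (7.47 - (-0.42))² + (-10 - (-2.35))² + (2.45 - (-7.29))² + (-2.42 - (-6.57))² + (-8.37 - 8.85)²)
= √((-7.61)² + 7.89² + (-7.65)² + 9.74² + 4.15² + (-17.22)²) = √(57.9121 + 62.2521 + 58.5225 + 94.8676 + 17.2225 + 296.5284) = √587.3052 ≈ 24.2344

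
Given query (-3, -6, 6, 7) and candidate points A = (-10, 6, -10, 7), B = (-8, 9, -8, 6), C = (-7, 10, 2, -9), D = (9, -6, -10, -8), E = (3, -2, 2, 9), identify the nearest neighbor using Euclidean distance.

Distances: d(A) ≈ 21.1896, d(B) ≈ 21.1424, d(C) ≈ 23.3238, d(D) = 25, d(E) ≈ 8.4853. Nearest: E = (3, -2, 2, 9) with distance 8.4853.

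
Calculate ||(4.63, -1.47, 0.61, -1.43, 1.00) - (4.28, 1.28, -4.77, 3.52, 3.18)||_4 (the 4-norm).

(Σ|x_i - y_i|^4)^(1/4) = (|4.63 - 4.28|^4 + |-1.47 - 1.28|^4 + |0.61 - (-4.77)|^4 + |-1.43 - 3.52|^4 + |1 - 3.18|^4)^(1/4)
= (0.35^4 + 2.75^4 + 5.38^4 + 4.95^4 + 2.18^4)^(1/4) ≈ (0.015 + 57.1914 + 837.7783 + 600.3725 + 22.5853)^(1/4) = (1517.9425)^(1/4) ≈ 6.2419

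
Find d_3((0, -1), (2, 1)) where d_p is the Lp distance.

(Σ|x_i - y_i|^3)^(1/3) = (|0 - 2|^3 + |-1 - 1|^3)^(1/3)
= (2^3 + 2^3)^(1/3) = (8 + 8)^(1/3) = (16)^(1/3) ≈ 2.5198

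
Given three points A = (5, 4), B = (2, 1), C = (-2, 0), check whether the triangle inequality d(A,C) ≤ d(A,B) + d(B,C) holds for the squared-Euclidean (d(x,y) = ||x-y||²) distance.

d(A,B) = 3² + 3² = 18, d(B,C) = 4² + 1² = 17, d(A,C) = 7² + 4² = 65.
d(A,C) = 65 > 18 + 17 = 35. Triangle inequality is VIOLATED. (Squared-Euclidean is not a metric — this is a counterexample.)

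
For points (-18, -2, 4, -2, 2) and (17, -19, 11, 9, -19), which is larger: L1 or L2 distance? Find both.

L1 = |-18 - 17| + |-2 - (-19)| + |4 - 11| + |-2 - 9| + |2 - (-19)| = 35 + 17 + 7 + 11 + 21 = 91
L2 = √(35² + 17² + 7² + 11² + 21²) = √2125 ≈ 46.0977
L1 ≥ L2 always (equality iff movement is along one axis); L1 > L2 here.
Ratio L1/L2 = 91/√2125 ≈ 1.9741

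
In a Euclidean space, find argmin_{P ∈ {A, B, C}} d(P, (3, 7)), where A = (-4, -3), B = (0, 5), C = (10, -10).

Distances: d(A) ≈ 12.2066, d(B) ≈ 3.6056, d(C) ≈ 18.3848. Nearest: B = (0, 5) with distance 3.6056.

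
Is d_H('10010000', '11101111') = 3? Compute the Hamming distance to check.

Differing positions: 2, 3, 4, 5, 6, 7, 8. Hamming distance = 7, so the claim that d_H = 3 is false.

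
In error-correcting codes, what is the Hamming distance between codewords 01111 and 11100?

Differing positions: 1, 4, 5. Hamming distance = 3.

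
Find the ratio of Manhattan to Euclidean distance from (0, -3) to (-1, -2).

L1 = |0 - (-1)| + |-3 - (-2)| = 1 + 1 = 2
L2 = √(1² + 1²) = √2 ≈ 1.4142
L1 ≥ L2 always (equality iff movement is along one axis); L1 > L2 here.
Ratio L1/L2 = 2/√2 ≈ 1.4142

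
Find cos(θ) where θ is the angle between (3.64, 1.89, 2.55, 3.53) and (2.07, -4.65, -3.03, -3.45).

With u = (3.64, 1.89, 2.55, 3.53), v = (2.07, -4.65, -3.03, -3.45):
u·v = 3.64·2.07 + 1.89·(-4.65) + 2.55·(-3.03) + 3.53·(-3.45) = 7.5348 + (-8.7885) + (-7.7265) + (-12.1785) = -21.1587.
|u| = √(3.64² + 1.89² + 2.55² + 3.53²) = √(13.2496 + 3.5721 + 6.5025 + 12.4609) = √35.7851, |v| = √(2.07² + (-4.65)² + (-3.03)² + (-3.45)²) = √(4.2849 + 21.6225 + 9.1809 + 11.9025) = √46.9908.
cos θ = (u·v)/(|u||v|) = -21.1587/(√35.7851·√46.9908) ≈ -0.516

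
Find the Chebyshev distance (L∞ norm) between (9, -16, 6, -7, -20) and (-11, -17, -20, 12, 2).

max(|x_i - y_i|) = max(|9 - (-11)|, |-16 - (-17)|, |6 - (-20)|, |-7 - 12|, |-20 - 2|) = max(20, 1, 26, 19, 22) = 26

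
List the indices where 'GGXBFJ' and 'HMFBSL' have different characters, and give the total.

Differing positions: 1, 2, 3, 5, 6. Hamming distance = 5.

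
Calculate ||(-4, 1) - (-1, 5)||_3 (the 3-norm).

(Σ|x_i - y_i|^3)^(1/3) = (|-4 - (-1)|^3 + |1 - 5|^3)^(1/3)
= (3^3 + 4^3)^(1/3) = (27 + 64)^(1/3) = (91)^(1/3) ≈ 4.4979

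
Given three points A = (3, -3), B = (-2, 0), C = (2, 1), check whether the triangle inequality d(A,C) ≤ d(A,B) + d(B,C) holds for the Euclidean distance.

d(A,B) = √(5² + 3²) = √34 ≈ 5.831, d(B,C) = √(4² + 1²) = √17 ≈ 4.1231, d(A,C) = √(1² + 4²) = √17 ≈ 4.1231.
d(A,C) ≈ 4.1231 ≤ 5.831 + 4.1231 = 9.9541. Triangle inequality is satisfied.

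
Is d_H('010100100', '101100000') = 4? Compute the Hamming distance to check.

Differing positions: 1, 2, 3, 7. Hamming distance = 4, so the claim is true.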